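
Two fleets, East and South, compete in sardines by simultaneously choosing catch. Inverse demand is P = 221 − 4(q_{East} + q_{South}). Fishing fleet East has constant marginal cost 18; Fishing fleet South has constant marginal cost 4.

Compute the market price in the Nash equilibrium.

81

Fishing fleet East's profit: π = q_{East}(221 − 4(q_{East} + q_{South})) − 18q_{East}.
∂π/∂q_{East} = 203 − 8q_{East} − 4q_{South} = 0, so q_{East} = 25.375 − 0.5q_{South}.
By the same steps for South: q_{South} = 27.125 − 0.5q_{East}.
Substituting the second reaction function into the first: q_{East} = 25.375 − 0.5(27.125 − 0.5q_{East}), which gives 0.75q_{East} = 11.8125 ⇒ q_{East} = 15.75.
Then q_{South} = 27.125 − 0.5·15.75 = 19.25.
Equilibrium price: P = 221 − 4·35 = 81.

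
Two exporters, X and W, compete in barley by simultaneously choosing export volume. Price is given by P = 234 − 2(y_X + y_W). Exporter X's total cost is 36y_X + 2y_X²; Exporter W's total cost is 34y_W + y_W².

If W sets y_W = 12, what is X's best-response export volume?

Exporter X's profit: π = y_X(234 − 2(y_X + y_W)) − 36y_X − 2y_X².
∂π/∂y_X = 198 − 8y_X − 2y_W = 0, so y_X = 24.75 − 0.25y_W.
At y_W = 12: y_X = 24.75 − 0.25·12 = 21.75.

21.75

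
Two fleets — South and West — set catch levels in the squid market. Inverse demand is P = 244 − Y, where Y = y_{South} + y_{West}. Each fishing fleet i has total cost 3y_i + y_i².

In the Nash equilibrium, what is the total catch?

Fishing fleet South's profit: π = y_{South}(244 − (y_{South} + y_{West})) − 3y_{South} − y_{South}².
∂π/∂y_{South} = 241 − 4y_{South} − y_{West} = 0, so y_{South} = 60.25 − 0.25y_{West}.
Setting y_{South} = y_{West} in the reaction function: y_{South} = 60.25 − 0.25y_{South}, so y_{South} = 60.25 / 1.25 = 48.2.
Total catch: 48.2 + 48.2 = 96.4.

96.4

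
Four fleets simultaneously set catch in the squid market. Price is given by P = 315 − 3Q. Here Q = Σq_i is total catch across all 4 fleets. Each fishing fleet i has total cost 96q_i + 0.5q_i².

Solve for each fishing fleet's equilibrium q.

13.6875

A representative fishing fleet's profit is π_i = q_i(315 − 3Q) − 96q_i − 0.5q_i², with Q = q_i + Σ_{j≠i} q_j.
First-order condition: 219 − 7q_i − 3Σ_{j≠i} q_j = 0.
With identical fishing fleets, set every q_j = q: then 219 − 7q − 9q = 0, i.e. q = 219/16 = 13.6875.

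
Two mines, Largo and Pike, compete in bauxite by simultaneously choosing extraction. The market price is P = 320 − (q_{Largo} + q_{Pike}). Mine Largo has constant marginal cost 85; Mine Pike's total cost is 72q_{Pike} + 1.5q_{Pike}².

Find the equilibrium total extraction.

132

Mine Largo's profit: π = q_{Largo}(320 − (q_{Largo} + q_{Pike})) − 85q_{Largo}.
∂π/∂q_{Largo} = 235 − 2q_{Largo} − q_{Pike} = 0, so q_{Largo} = 117.5 − 0.5q_{Pike}.
For Pike: ∂π/∂q_{Pike} = 248 − 5q_{Pike} − q_{Largo} = 0 ⇒ q_{Pike} = 49.6 − 0.2q_{Largo}.
Plugging q_{Pike} into Largo's best response: q_{Largo} = 117.5 − 0.5(49.6 − 0.2q_{Largo}) ⇒ 0.9q_{Largo} = 92.7, so q_{Largo} = 103.
Then q_{Pike} = 49.6 − 0.2·103 = 29.
Total extraction: 103 + 29 = 132.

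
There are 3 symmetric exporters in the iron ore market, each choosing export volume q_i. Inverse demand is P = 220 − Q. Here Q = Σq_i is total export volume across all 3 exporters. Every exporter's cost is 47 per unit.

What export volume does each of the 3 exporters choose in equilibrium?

A representative exporter's profit is π_i = q_i(220 − Q) − 47q_i, with Q = q_i + Σ_{j≠i} q_j.
First-order condition: 173 − 2q_i − Σ_{j≠i} q_j = 0.
Imposing symmetry (q_j = q for all j) turns Σ_{j≠i} q_j into 2q, so 173 = 4q and q = 43.25.

43.25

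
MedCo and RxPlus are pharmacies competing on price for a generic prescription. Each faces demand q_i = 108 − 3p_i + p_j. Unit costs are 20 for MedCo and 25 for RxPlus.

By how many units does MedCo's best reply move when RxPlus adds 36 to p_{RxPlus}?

MedCo's profit: π = (p_{MedCo} − 20)(108 − 3p_{MedCo} + p_{RxPlus}).
∂π/∂p_{MedCo} = 168 − 6p_{MedCo} + p_{RxPlus} = 0 ⇒ p_{MedCo} = 28 + (1/6)p_{RxPlus}.
The reaction-function slope is 1/6, so a 36-unit rise in p_{RxPlus} moves p_{MedCo} by 1/6 × 36 = 6. MedCo's best response rises — the actions are strategic complements.

6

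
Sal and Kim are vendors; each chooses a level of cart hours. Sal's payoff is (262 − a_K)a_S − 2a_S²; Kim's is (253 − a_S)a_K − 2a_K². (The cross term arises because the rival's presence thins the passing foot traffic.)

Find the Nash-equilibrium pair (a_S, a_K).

53, 50

Expanding Sal's payoff: 262a_S − a_Ka_S − 2a_S².
∂π/∂a_S = 262 − a_K − 4a_S = 0, so a_S = 65.5 − 0.25a_K.
Likewise for Kim: a_K = 63.25 − 0.25a_S.
Solving the two reaction functions simultaneously: (1 − (−0.25)(−0.25))a_S = 65.5 − 0.25·63.25, so 0.9375a_S = 49.6875 and a_S = 53.
Then a_K = 63.25 − 0.25·53 = 50.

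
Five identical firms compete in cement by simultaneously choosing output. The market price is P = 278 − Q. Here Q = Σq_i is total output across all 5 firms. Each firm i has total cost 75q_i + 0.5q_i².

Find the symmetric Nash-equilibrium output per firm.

A representative firm's profit is π_i = q_i(278 − Q) − 75q_i − 0.5q_i², with Q = q_i + Σ_{j≠i} q_j.
First-order condition: 203 − 3q_i − Σ_{j≠i} q_j = 0.
With identical firms, set every q_j = q: then 203 − 3q − 4q = 0, i.e. q = 203/7 = 29.

29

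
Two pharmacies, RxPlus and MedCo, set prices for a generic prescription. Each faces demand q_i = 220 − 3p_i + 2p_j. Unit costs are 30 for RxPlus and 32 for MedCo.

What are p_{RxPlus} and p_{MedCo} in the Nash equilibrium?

77.875, 78.625

RxPlus's profit: π = (p_{RxPlus} − 30)(220 − 3p_{RxPlus} + 2p_{MedCo}).
∂π/∂p_{RxPlus} = 310 − 6p_{RxPlus} + 2p_{MedCo} = 0 ⇒ p_{RxPlus} = 155/3 + (1/3)p_{MedCo}.
Similarly p_{MedCo} = 158/3 + (1/3)p_{RxPlus}.
Solving the two reaction functions simultaneously: (1 − (1/3)(1/3))p_{RxPlus} = 155/3 + (1/3)·(158/3), so (8/9)p_{RxPlus} = 623/9 and p_{RxPlus} = 77.875.
Then p_{MedCo} = 158/3 + (1/3)·77.875 = 78.625.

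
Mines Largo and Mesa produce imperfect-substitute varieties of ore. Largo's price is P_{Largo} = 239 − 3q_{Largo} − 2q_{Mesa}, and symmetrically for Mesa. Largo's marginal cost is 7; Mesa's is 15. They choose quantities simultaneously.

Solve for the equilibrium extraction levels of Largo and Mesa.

Mine Largo's profit: π = q_{Largo}(239 − 3q_{Largo} − 2q_{Mesa}) − 7q_{Largo}.
∂π/∂q_{Largo} = 232 − 6q_{Largo} − 2q_{Mesa} = 0 ⇒ q_{Largo} = 116/3 − (1/3)q_{Mesa}.
Similarly q_{Mesa} = 112/3 − (1/3)q_{Largo}.
Plugging q_{Mesa} into Largo's best response: q_{Largo} = 116/3 − (1/3)(112/3 − (1/3)q_{Largo}) ⇒ (8/9)q_{Largo} = 236/9, so q_{Largo} = 29.5.
Then q_{Mesa} = 112/3 − (1/3)·29.5 = 27.5.

29.5, 27.5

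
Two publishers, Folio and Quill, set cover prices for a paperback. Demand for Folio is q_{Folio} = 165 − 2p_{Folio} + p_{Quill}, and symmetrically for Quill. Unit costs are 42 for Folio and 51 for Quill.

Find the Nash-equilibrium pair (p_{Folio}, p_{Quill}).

Folio's profit: π = (p_{Folio} − 42)(165 − 2p_{Folio} + p_{Quill}).
∂π/∂p_{Folio} = 249 − 4p_{Folio} + p_{Quill} = 0 ⇒ p_{Folio} = 62.25 + 0.25p_{Quill}.
Similarly p_{Quill} = 66.75 + 0.25p_{Folio}.
Solving the two reaction functions simultaneously: (1 − (0.25)(0.25))p_{Folio} = 62.25 + 0.25·66.75, so 0.9375p_{Folio} = 78.9375 and p_{Folio} = 84.2.
Then p_{Quill} = 66.75 + 0.25·84.2 = 87.8.

84.2, 87.8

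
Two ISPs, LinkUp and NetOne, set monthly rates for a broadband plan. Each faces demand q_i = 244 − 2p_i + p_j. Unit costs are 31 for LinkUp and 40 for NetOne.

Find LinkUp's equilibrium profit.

LinkUp's profit: π = (p_{LinkUp} − 31)(244 − 2p_{LinkUp} + p_{NetOne}).
∂π/∂p_{LinkUp} = 306 − 4p_{LinkUp} + p_{NetOne} = 0 ⇒ p_{LinkUp} = 76.5 + 0.25p_{NetOne}.
Similarly p_{NetOne} = 81 + 0.25p_{LinkUp}.
Solving the two reaction functions simultaneously: (1 − (0.25)(0.25))p_{LinkUp} = 76.5 + 0.25·81, so 0.9375p_{LinkUp} = 96.75 and p_{LinkUp} = 103.2.
Then p_{NetOne} = 81 + 0.25·103.2 = 106.8.
q_{LinkUp} = 244 − 2·103.2 + 106.8 = 144.4.
Profit = (103.2 − 31)·144.4 = 10425.68.

10425.68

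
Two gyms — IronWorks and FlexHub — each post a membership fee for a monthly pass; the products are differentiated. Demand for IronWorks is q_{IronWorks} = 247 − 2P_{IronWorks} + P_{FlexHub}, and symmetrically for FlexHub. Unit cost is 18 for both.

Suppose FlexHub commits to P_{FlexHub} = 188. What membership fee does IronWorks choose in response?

117.75

IronWorks's profit: π = (P_{IronWorks} − 18)(247 − 2P_{IronWorks} + P_{FlexHub}).
∂π/∂P_{IronWorks} = 283 − 4P_{IronWorks} + P_{FlexHub} = 0 ⇒ P_{IronWorks} = 70.75 + 0.25P_{FlexHub}.
At P_{FlexHub} = 188: P_{IronWorks} = 70.75 + 0.25·188 = 117.75.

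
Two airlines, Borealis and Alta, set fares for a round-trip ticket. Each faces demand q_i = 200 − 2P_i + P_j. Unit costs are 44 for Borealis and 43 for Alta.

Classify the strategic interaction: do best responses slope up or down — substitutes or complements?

Borealis's profit: π = (P_{Borealis} − 44)(200 − 2P_{Borealis} + P_{Alta}).
∂π/∂P_{Borealis} = 288 − 4P_{Borealis} + P_{Alta} = 0 ⇒ P_{Borealis} = 72 + 0.25P_{Alta}.
The best-response slope dP_{Borealis}/dP_{Alta} = 0.25 > 0: the reaction function is upward-sloping, so the choices are strategic complements.

strategic complements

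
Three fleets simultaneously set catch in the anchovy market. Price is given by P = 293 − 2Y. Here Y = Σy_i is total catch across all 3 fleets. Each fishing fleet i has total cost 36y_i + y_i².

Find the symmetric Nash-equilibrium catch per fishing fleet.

A representative fishing fleet's profit is π_i = y_i(293 − 2Y) − 36y_i − y_i², with Y = y_i + Σ_{j≠i} y_j.
First-order condition: 257 − 6y_i − 2Σ_{j≠i} y_j = 0.
In a symmetric equilibrium every fishing fleet chooses the same y, so Σ_{j≠i} y_j = 2y. The condition becomes 257 − 10y = 0, giving y = 257/10 = 25.7.

25.7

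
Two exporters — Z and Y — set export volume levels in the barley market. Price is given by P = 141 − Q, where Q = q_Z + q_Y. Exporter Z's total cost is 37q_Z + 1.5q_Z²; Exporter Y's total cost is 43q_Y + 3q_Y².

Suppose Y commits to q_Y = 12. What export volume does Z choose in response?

Exporter Z's profit: π = q_Z(141 − (q_Z + q_Y)) − 37q_Z − 1.5q_Z².
∂π/∂q_Z = 104 − 5q_Z − q_Y = 0, so q_Z = 20.8 − 0.2q_Y.
At q_Y = 12: q_Z = 20.8 − 0.2·12 = 18.4.

18.4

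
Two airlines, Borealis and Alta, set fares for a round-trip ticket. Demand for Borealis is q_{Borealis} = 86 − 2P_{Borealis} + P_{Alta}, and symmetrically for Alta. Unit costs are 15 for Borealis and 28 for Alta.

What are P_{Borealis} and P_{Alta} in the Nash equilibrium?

40.4, 45.6

Borealis's profit: π = (P_{Borealis} − 15)(86 − 2P_{Borealis} + P_{Alta}).
∂π/∂P_{Borealis} = 116 − 4P_{Borealis} + P_{Alta} = 0 ⇒ P_{Borealis} = 29 + 0.25P_{Alta}.
Similarly P_{Alta} = 35.5 + 0.25P_{Borealis}.
Plugging P_{Alta} into Borealis's best response: P_{Borealis} = 29 + 0.25(35.5 + 0.25P_{Borealis}) ⇒ 0.9375P_{Borealis} = 37.875, so P_{Borealis} = 40.4.
Then P_{Alta} = 35.5 + 0.25·40.4 = 45.6.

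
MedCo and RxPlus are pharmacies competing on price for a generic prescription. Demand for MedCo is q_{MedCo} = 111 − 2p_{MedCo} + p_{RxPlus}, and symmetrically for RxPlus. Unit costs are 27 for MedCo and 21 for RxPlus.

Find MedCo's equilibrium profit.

1479.68

MedCo's profit: π = (p_{MedCo} − 27)(111 − 2p_{MedCo} + p_{RxPlus}).
∂π/∂p_{MedCo} = 165 − 4p_{MedCo} + p_{RxPlus} = 0 ⇒ p_{MedCo} = 41.25 + 0.25p_{RxPlus}.
Similarly p_{RxPlus} = 38.25 + 0.25p_{MedCo}.
Substituting the second reaction function into the first: p_{MedCo} = 41.25 + 0.25(38.25 + 0.25p_{MedCo}), which gives 0.9375p_{MedCo} = 50.8125 ⇒ p_{MedCo} = 54.2.
Then p_{RxPlus} = 38.25 + 0.25·54.2 = 51.8.
q_{MedCo} = 111 − 2·54.2 + 51.8 = 54.4.
Profit = (54.2 − 27)·54.4 = 1479.68.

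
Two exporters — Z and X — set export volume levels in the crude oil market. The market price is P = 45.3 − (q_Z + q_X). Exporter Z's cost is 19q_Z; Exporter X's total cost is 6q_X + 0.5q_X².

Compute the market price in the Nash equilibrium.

Exporter Z's profit: π = q_Z(45.3 − (q_Z + q_X)) − 19q_Z.
∂π/∂q_Z = 26.3 − 2q_Z − q_X = 0, so q_Z = 13.15 − 0.5q_X.
For X: ∂π/∂q_X = 39.3 − 3q_X − q_Z = 0 ⇒ q_X = 13.1 − (1/3)q_Z.
Substituting the second reaction function into the first: q_Z = 13.15 − 0.5(13.1 − (1/3)q_Z), which gives (5/6)q_Z = 6.6 ⇒ q_Z = 7.92.
Then q_X = 13.1 − (1/3)·7.92 = 10.46.
Equilibrium price: P = 45.3 − 18.38 = 26.92.

26.92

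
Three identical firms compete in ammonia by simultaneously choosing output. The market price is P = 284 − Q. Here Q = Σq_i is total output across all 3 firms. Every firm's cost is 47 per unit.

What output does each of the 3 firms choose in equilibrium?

59.25

A representative firm's profit is π_i = q_i(284 − Q) − 47q_i, with Q = q_i + Σ_{j≠i} q_j.
First-order condition: 237 − 2q_i − Σ_{j≠i} q_j = 0.
In a symmetric equilibrium every firm chooses the same q, so Σ_{j≠i} q_j = 2q. The condition becomes 237 − 4q = 0, giving q = 237/4 = 59.25.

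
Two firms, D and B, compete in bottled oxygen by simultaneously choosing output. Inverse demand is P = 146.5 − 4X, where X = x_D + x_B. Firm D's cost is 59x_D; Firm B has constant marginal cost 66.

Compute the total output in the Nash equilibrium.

14

Firm D's profit: π = x_D(146.5 − 4(x_D + x_B)) − 59x_D.
∂π/∂x_D = 87.5 − 8x_D − 4x_B = 0, so x_D = 10.9375 − 0.5x_B.
By the same steps for B: x_B = 10.0625 − 0.5x_D.
Substituting the second reaction function into the first: x_D = 10.9375 − 0.5(10.0625 − 0.5x_D), which gives 0.75x_D = 189/32 ⇒ x_D = 7.875.
Then x_B = 10.0625 − 0.5·7.875 = 6.125.
Total output: 7.875 + 6.125 = 14.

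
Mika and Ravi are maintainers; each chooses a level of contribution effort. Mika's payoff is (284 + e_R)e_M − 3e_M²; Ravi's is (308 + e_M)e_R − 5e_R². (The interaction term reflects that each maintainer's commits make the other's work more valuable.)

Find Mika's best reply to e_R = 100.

64

Expanding Mika's payoff: 284e_M + e_Re_M − 3e_M².
∂π/∂e_M = 284 + e_R − 6e_M = 0, so e_M = 142/3 + (1/6)e_R.
At e_R = 100: e_M = 142/3 + (1/6)·100 = 64.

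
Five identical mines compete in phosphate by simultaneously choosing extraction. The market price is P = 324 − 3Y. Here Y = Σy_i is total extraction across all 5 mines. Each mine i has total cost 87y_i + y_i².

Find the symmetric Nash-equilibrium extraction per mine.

A representative mine's profit is π_i = y_i(324 − 3Y) − 87y_i − y_i², with Y = y_i + Σ_{j≠i} y_j.
First-order condition: 237 − 8y_i − 3Σ_{j≠i} y_j = 0.
In a symmetric equilibrium every mine chooses the same y, so Σ_{j≠i} y_j = 4y. The condition becomes 237 − 20y = 0, giving y = 237/20 = 11.85.

11.85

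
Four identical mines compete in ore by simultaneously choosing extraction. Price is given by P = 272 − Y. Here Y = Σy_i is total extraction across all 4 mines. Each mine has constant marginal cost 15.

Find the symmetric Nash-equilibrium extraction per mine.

A representative mine's profit is π_i = y_i(272 − Y) − 15y_i, with Y = y_i + Σ_{j≠i} y_j.
First-order condition: 257 − 2y_i − Σ_{j≠i} y_j = 0.
Imposing symmetry (y_j = y for all j) turns Σ_{j≠i} y_j into 3y, so 257 = 5y and y = 51.4.

51.4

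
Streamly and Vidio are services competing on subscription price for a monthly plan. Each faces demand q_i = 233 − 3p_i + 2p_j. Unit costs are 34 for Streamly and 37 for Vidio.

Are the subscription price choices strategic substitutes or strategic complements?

strategic complements

Streamly's profit: π = (p_{Streamly} − 34)(233 − 3p_{Streamly} + 2p_{Vidio}).
∂π/∂p_{Streamly} = 335 − 6p_{Streamly} + 2p_{Vidio} = 0 ⇒ p_{Streamly} = 335/6 + (1/3)p_{Vidio}.
The best-response slope dp_{Streamly}/dp_{Vidio} = 1/3 > 0: the reaction function is upward-sloping, so the choices are strategic complements.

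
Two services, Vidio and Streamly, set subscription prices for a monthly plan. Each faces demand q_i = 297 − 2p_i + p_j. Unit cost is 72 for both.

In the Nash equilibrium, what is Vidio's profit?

11250

Vidio's profit: π = (p_{Vidio} − 72)(297 − 2p_{Vidio} + p_{Streamly}).
∂π/∂p_{Vidio} = 441 − 4p_{Vidio} + p_{Streamly} = 0 ⇒ p_{Vidio} = 110.25 + 0.25p_{Streamly}.
The game is symmetric, so in equilibrium p_{Streamly} = p_{Vidio}: the reaction function gives 0.75p_{Vidio} = 110.25, hence p_{Vidio} = 147.
q_{Vidio} = 297 − 2·147 + 147 = 150.
Profit = (147 − 72)·150 = 11250.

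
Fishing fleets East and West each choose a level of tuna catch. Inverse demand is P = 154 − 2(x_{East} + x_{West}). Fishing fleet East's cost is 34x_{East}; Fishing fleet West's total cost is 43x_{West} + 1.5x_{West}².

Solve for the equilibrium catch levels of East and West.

25.75, 8.5

Fishing fleet East's profit: π = x_{East}(154 − 2(x_{East} + x_{West})) − 34x_{East}.
∂π/∂x_{East} = 120 − 4x_{East} − 2x_{West} = 0, so x_{East} = 30 − 0.5x_{West}.
For West: ∂π/∂x_{West} = 111 − 7x_{West} − 2x_{East} = 0 ⇒ x_{West} = 111/7 − (2/7)x_{East}.
Substituting the second reaction function into the first: x_{East} = 30 − 0.5(111/7 − (2/7)x_{East}), which gives (6/7)x_{East} = 309/14 ⇒ x_{East} = 25.75.
Then x_{West} = 111/7 − (2/7)·25.75 = 8.5.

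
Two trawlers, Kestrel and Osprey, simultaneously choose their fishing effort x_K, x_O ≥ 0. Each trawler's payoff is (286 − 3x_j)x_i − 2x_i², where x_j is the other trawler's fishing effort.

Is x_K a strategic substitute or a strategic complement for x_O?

strategic substitutes

Kestrel's payoff is (286 − 3x_O)x_K − 2x_K².
∂π/∂x_K = 286 − 3x_O − 4x_K = 0, so x_K = 71.5 − 0.75x_O.
The best-response slope dx_K/dx_O = −0.75 < 0: the reaction function is downward-sloping, so the choices are strategic substitutes.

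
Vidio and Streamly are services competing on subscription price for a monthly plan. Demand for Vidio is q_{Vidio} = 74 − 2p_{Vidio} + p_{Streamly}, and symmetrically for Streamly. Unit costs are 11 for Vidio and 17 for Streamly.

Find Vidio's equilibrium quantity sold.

Vidio's profit: π = (p_{Vidio} − 11)(74 − 2p_{Vidio} + p_{Streamly}).
∂π/∂p_{Vidio} = 96 − 4p_{Vidio} + p_{Streamly} = 0 ⇒ p_{Vidio} = 24 + 0.25p_{Streamly}.
Similarly p_{Streamly} = 27 + 0.25p_{Vidio}.
Solving the two reaction functions simultaneously: (1 − (0.25)(0.25))p_{Vidio} = 24 + 0.25·27, so 0.9375p_{Vidio} = 30.75 and p_{Vidio} = 32.8.
Then p_{Streamly} = 27 + 0.25·32.8 = 35.2.
q_{Vidio} = 74 − 2·32.8 + 35.2 = 43.6.

43.6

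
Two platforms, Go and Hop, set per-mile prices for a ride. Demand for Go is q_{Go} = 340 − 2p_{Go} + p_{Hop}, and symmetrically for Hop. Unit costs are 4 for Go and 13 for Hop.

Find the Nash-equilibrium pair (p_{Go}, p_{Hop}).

Go's profit: π = (p_{Go} − 4)(340 − 2p_{Go} + p_{Hop}).
∂π/∂p_{Go} = 348 − 4p_{Go} + p_{Hop} = 0 ⇒ p_{Go} = 87 + 0.25p_{Hop}.
Similarly p_{Hop} = 91.5 + 0.25p_{Go}.
Solving the two reaction functions simultaneously: (1 − (0.25)(0.25))p_{Go} = 87 + 0.25·91.5, so 0.9375p_{Go} = 109.875 and p_{Go} = 117.2.
Then p_{Hop} = 91.5 + 0.25·117.2 = 120.8.

117.2, 120.8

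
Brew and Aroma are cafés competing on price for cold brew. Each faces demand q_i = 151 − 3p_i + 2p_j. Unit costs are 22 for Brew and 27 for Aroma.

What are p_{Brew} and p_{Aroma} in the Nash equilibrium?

Brew's profit: π = (p_{Brew} − 22)(151 − 3p_{Brew} + 2p_{Aroma}).
∂π/∂p_{Brew} = 217 − 6p_{Brew} + 2p_{Aroma} = 0 ⇒ p_{Brew} = 217/6 + (1/3)p_{Aroma}.
Similarly p_{Aroma} = 116/3 + (1/3)p_{Brew}.
Substituting the second reaction function into the first: p_{Brew} = 217/6 + (1/3)(116/3 + (1/3)p_{Brew}), which gives (8/9)p_{Brew} = 883/18 ⇒ p_{Brew} = 55.1875.
Then p_{Aroma} = 116/3 + (1/3)·55.1875 = 57.0625.

55.1875, 57.0625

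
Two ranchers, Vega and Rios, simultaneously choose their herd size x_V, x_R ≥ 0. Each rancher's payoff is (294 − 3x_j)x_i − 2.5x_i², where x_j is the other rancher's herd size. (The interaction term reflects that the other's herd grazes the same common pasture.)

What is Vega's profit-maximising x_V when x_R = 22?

Vega's payoff is (294 − 3x_R)x_V − 2.5x_V².
∂π/∂x_V = 294 − 3x_R − 5x_V = 0, so x_V = 58.8 − 0.6x_R.
At x_R = 22: x_V = 58.8 − 0.6·22 = 45.6.

45.6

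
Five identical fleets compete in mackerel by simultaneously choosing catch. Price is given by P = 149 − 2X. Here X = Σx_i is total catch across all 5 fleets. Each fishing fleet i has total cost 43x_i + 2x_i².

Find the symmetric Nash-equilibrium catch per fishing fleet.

6.625

A representative fishing fleet's profit is π_i = x_i(149 − 2X) − 43x_i − 2x_i², with X = x_i + Σ_{j≠i} x_j.
First-order condition: 106 − 8x_i − 2Σ_{j≠i} x_j = 0.
Imposing symmetry (x_j = x for all j) turns Σ_{j≠i} x_j into 4x, so 106 = 16x and x = 6.625.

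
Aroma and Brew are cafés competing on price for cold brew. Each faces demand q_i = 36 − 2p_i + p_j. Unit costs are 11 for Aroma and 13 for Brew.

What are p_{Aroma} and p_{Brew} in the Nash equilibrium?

Aroma's profit: π = (p_{Aroma} − 11)(36 − 2p_{Aroma} + p_{Brew}).
∂π/∂p_{Aroma} = 58 − 4p_{Aroma} + p_{Brew} = 0 ⇒ p_{Aroma} = 14.5 + 0.25p_{Brew}.
Similarly p_{Brew} = 15.5 + 0.25p_{Aroma}.
Solving the two reaction functions simultaneously: (1 − (0.25)(0.25))p_{Aroma} = 14.5 + 0.25·15.5, so 0.9375p_{Aroma} = 18.375 and p_{Aroma} = 19.6.
Then p_{Brew} = 15.5 + 0.25·19.6 = 20.4.

19.6, 20.4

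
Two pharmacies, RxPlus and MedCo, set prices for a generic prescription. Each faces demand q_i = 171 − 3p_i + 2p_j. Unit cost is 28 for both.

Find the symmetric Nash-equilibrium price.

63.75

RxPlus's profit: π = (p_{RxPlus} − 28)(171 − 3p_{RxPlus} + 2p_{MedCo}).
∂π/∂p_{RxPlus} = 255 − 6p_{RxPlus} + 2p_{MedCo} = 0 ⇒ p_{RxPlus} = 42.5 + (1/3)p_{MedCo}.
The game is symmetric, so in equilibrium p_{MedCo} = p_{RxPlus}: the reaction function gives (2/3)p_{RxPlus} = 42.5, hence p_{RxPlus} = 63.75.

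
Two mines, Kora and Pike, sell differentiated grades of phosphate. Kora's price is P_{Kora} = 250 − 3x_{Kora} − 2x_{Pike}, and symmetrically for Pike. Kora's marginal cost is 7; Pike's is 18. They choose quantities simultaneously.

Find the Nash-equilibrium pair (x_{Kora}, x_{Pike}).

31.0625, 28.3125

Mine Kora's profit: π = x_{Kora}(250 − 3x_{Kora} − 2x_{Pike}) − 7x_{Kora}.
∂π/∂x_{Kora} = 243 − 6x_{Kora} − 2x_{Pike} = 0 ⇒ x_{Kora} = 40.5 − (1/3)x_{Pike}.
Similarly x_{Pike} = 116/3 − (1/3)x_{Kora}.
Substituting the second reaction function into the first: x_{Kora} = 40.5 − (1/3)(116/3 − (1/3)x_{Kora}), which gives (8/9)x_{Kora} = 497/18 ⇒ x_{Kora} = 31.0625.
Then x_{Pike} = 116/3 − (1/3)·31.0625 = 28.3125.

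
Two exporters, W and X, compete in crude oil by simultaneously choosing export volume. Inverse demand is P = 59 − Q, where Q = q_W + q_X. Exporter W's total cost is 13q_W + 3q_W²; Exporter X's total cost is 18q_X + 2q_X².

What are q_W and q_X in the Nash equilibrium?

5, 6

Exporter W's profit: π = q_W(59 − (q_W + q_X)) − 13q_W − 3q_W².
∂π/∂q_W = 46 − 8q_W − q_X = 0, so q_W = 5.75 − 0.125q_X.
For X: ∂π/∂q_X = 41 − 6q_X − q_W = 0 ⇒ q_X = 41/6 − (1/6)q_W.
Substituting the second reaction function into the first: q_W = 5.75 − 0.125(41/6 − (1/6)q_W), which gives (47/48)q_W = 235/48 ⇒ q_W = 5.
Then q_X = 41/6 − (1/6)·5 = 6.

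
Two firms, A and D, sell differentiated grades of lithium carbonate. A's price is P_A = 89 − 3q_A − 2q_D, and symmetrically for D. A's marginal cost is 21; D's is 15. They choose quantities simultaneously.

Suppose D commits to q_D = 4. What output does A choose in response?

Firm A's profit: π = q_A(89 − 3q_A − 2q_D) − 21q_A.
∂π/∂q_A = 68 − 6q_A − 2q_D = 0 ⇒ q_A = 34/3 − (1/3)q_D.
At q_D = 4: q_A = 34/3 − (1/3)·4 = 10.

10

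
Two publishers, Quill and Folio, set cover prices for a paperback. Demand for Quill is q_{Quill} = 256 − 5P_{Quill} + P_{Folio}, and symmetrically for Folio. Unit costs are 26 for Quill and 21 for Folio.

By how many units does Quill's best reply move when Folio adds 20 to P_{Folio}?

Quill's profit: π = (P_{Quill} − 26)(256 − 5P_{Quill} + P_{Folio}).
∂π/∂P_{Quill} = 386 − 10P_{Quill} + P_{Folio} = 0 ⇒ P_{Quill} = 38.6 + 0.1P_{Folio}.
The reaction-function slope is 0.1, so a 20-unit rise in P_{Folio} moves P_{Quill} by 0.1 × 20 = 2. Quill's best response rises — the actions are strategic complements.

2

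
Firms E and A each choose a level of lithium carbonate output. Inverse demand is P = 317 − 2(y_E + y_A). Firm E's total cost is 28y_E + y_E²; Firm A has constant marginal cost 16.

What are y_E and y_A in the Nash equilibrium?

27.7, 61.4

Firm E's profit: π = y_E(317 − 2(y_E + y_A)) − 28y_E − y_E².
∂π/∂y_E = 289 − 6y_E − 2y_A = 0, so y_E = 289/6 − (1/3)y_A.
For A: ∂π/∂y_A = 301 − 4y_A − 2y_E = 0 ⇒ y_A = 75.25 − 0.5y_E.
Substituting the second reaction function into the first: y_E = 289/6 − (1/3)(75.25 − 0.5y_E), which gives (5/6)y_E = 277/12 ⇒ y_E = 27.7.
Then y_A = 75.25 − 0.5·27.7 = 61.4.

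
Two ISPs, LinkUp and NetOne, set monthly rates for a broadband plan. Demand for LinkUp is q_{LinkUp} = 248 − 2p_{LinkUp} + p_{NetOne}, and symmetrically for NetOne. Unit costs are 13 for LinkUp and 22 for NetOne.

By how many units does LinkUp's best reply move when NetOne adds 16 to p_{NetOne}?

4

LinkUp's profit: π = (p_{LinkUp} − 13)(248 − 2p_{LinkUp} + p_{NetOne}).
∂π/∂p_{LinkUp} = 274 − 4p_{LinkUp} + p_{NetOne} = 0 ⇒ p_{LinkUp} = 68.5 + 0.25p_{NetOne}.
The reaction-function slope is 0.25, so a 16-unit rise in p_{NetOne} moves p_{LinkUp} by 0.25 × 16 = 4. LinkUp's best response rises — the actions are strategic complements.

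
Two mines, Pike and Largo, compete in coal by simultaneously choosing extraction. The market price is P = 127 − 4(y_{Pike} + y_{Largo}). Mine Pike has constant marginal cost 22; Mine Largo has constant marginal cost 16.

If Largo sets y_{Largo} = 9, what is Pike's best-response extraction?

Mine Pike's profit: π = y_{Pike}(127 − 4(y_{Pike} + y_{Largo})) − 22y_{Pike}.
∂π/∂y_{Pike} = 105 − 8y_{Pike} − 4y_{Largo} = 0, so y_{Pike} = 13.125 − 0.5y_{Largo}.
At y_{Largo} = 9: y_{Pike} = 13.125 − 0.5·9 = 8.625.

8.625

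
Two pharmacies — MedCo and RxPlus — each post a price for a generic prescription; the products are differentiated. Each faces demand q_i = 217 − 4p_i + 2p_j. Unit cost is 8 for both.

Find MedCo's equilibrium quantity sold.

134

MedCo's profit: π = (p_{MedCo} − 8)(217 − 4p_{MedCo} + 2p_{RxPlus}).
∂π/∂p_{MedCo} = 249 − 8p_{MedCo} + 2p_{RxPlus} = 0 ⇒ p_{MedCo} = 31.125 + 0.25p_{RxPlus}.
Setting p_{MedCo} = p_{RxPlus} in the reaction function: p_{MedCo} = 31.125 + 0.25p_{MedCo}, so p_{MedCo} = 31.125 / 0.75 = 41.5.
q_{MedCo} = 217 − 4·41.5 + 2·41.5 = 134.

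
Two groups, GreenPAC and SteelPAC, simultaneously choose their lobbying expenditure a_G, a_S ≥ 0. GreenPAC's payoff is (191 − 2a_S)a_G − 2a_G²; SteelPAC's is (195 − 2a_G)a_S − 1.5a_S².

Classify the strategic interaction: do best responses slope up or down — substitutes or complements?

strategic substitutes

Expanding GreenPAC's payoff: 191a_G − 2a_Sa_G − 2a_G².
∂π/∂a_G = 191 − 2a_S − 4a_G = 0, so a_G = 47.75 − 0.5a_S.
The best-response slope da_G/da_S = −0.5 < 0: the reaction function is downward-sloping, so the choices are strategic substitutes.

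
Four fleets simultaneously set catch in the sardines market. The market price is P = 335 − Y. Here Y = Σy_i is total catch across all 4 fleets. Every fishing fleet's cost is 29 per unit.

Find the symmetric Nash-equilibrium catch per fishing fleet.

61.2

A representative fishing fleet's profit is π_i = y_i(335 − Y) − 29y_i, with Y = y_i + Σ_{j≠i} y_j.
First-order condition: 306 − 2y_i − Σ_{j≠i} y_j = 0.
With identical fishing fleets, set every y_j = y: then 306 − 2y − 3y = 0, i.e. y = 306/5 = 61.2.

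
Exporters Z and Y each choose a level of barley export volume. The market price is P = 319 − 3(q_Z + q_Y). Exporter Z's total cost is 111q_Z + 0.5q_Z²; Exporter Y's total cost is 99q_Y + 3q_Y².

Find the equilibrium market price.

Exporter Z's profit: π = q_Z(319 − 3(q_Z + q_Y)) − 111q_Z − 0.5q_Z².
∂π/∂q_Z = 208 − 7q_Z − 3q_Y = 0, so q_Z = 208/7 − (3/7)q_Y.
For Y: ∂π/∂q_Y = 220 − 12q_Y − 3q_Z = 0 ⇒ q_Y = 55/3 − 0.25q_Z.
Plugging q_Y into Z's best response: q_Z = 208/7 − (3/7)(55/3 − 0.25q_Z) ⇒ (25/28)q_Z = 153/7, so q_Z = 24.48.
Then q_Y = 55/3 − 0.25·24.48 = 916/75.
Equilibrium price: P = 319 − 3·(2752/75) = 208.92.

208.92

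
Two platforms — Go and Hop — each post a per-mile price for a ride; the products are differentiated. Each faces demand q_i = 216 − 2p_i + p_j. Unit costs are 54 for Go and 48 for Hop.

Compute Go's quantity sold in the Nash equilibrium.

106.4

Go's profit: π = (p_{Go} − 54)(216 − 2p_{Go} + p_{Hop}).
∂π/∂p_{Go} = 324 − 4p_{Go} + p_{Hop} = 0 ⇒ p_{Go} = 81 + 0.25p_{Hop}.
Similarly p_{Hop} = 78 + 0.25p_{Go}.
Plugging p_{Hop} into Go's best response: p_{Go} = 81 + 0.25(78 + 0.25p_{Go}) ⇒ 0.9375p_{Go} = 100.5, so p_{Go} = 107.2.
Then p_{Hop} = 78 + 0.25·107.2 = 104.8.
q_{Go} = 216 − 2·107.2 + 104.8 = 106.4.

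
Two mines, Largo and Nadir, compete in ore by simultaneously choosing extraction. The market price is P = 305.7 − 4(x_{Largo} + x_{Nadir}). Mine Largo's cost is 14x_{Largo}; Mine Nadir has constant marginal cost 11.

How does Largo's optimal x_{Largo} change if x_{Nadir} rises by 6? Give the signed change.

Mine Largo's profit: π = x_{Largo}(305.7 − 4(x_{Largo} + x_{Nadir})) − 14x_{Largo}.
∂π/∂x_{Largo} = 291.7 − 8x_{Largo} − 4x_{Nadir} = 0, so x_{Largo} = 36.4625 − 0.5x_{Nadir}.
The reaction-function slope is −0.5, so a 6-unit rise in x_{Nadir} moves x_{Largo} by −0.5 × 6 = −3. Largo's best response falls — the actions are strategic substitutes.

-3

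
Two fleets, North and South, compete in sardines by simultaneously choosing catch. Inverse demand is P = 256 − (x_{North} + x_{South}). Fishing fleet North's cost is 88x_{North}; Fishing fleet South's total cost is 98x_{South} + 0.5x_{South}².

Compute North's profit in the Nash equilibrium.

4788.64

Fishing fleet North's profit: π = x_{North}(256 − (x_{North} + x_{South})) − 88x_{North}.
∂π/∂x_{North} = 168 − 2x_{North} − x_{South} = 0, so x_{North} = 84 − 0.5x_{South}.
For South: ∂π/∂x_{South} = 158 − 3x_{South} − x_{North} = 0 ⇒ x_{South} = 158/3 − (1/3)x_{North}.
Substituting the second reaction function into the first: x_{North} = 84 − 0.5(158/3 − (1/3)x_{North}), which gives (5/6)x_{North} = 173/3 ⇒ x_{North} = 69.2.
Then x_{South} = 158/3 − (1/3)·69.2 = 29.6.
Price P = 256 − 98.8 = 157.2.
North's profit: (157.2 − 88)·69.2 = 4788.64.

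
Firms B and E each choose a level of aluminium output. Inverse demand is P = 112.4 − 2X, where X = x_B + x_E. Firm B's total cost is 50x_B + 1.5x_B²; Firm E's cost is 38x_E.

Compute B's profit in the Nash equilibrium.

61.74

Firm B's profit: π = x_B(112.4 − 2(x_B + x_E)) − 50x_B − 1.5x_B².
∂π/∂x_B = 62.4 − 7x_B − 2x_E = 0, so x_B = 312/35 − (2/7)x_E.
For E: ∂π/∂x_E = 74.4 − 4x_E − 2x_B = 0 ⇒ x_E = 18.6 − 0.5x_B.
Plugging x_E into B's best response: x_B = 312/35 − (2/7)(18.6 − 0.5x_B) ⇒ (6/7)x_B = 3.6, so x_B = 4.2.
Then x_E = 18.6 − 0.5·4.2 = 16.5.
Price P = 112.4 − 2·20.7 = 71.
B's profit: (71 − 50)·4.2 − 1.5(4.2)² = 61.74.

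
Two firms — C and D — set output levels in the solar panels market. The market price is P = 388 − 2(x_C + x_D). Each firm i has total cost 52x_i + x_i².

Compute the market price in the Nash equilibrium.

220

Firm C's profit: π = x_C(388 − 2(x_C + x_D)) − 52x_C − x_C².
∂π/∂x_C = 336 − 6x_C − 2x_D = 0, so x_C = 56 − (1/3)x_D.
By symmetry x_D = x_C; substituting into the reaction function, (4/3)x_C = 56 and x_C = 42.
Equilibrium price: P = 388 − 2·84 = 220.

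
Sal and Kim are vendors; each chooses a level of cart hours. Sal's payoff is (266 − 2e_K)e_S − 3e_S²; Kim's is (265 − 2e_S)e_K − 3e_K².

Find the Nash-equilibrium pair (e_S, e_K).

Expanding Sal's payoff: 266e_S − 2e_Ke_S − 3e_S².
∂π/∂e_S = 266 − 2e_K − 6e_S = 0, so e_S = 133/3 − (1/3)e_K.
Likewise for Kim: e_K = 265/6 − (1/3)e_S.
Substituting the second reaction function into the first: e_S = 133/3 − (1/3)(265/6 − (1/3)e_S), which gives (8/9)e_S = 533/18 ⇒ e_S = 33.3125.
Then e_K = 265/6 − (1/3)·33.3125 = 33.0625.

33.3125, 33.0625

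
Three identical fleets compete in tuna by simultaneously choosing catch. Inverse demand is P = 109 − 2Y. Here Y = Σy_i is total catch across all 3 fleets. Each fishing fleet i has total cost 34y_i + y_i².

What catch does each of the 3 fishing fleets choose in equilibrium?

7.5

A representative fishing fleet's profit is π_i = y_i(109 − 2Y) − 34y_i − y_i², with Y = y_i + Σ_{j≠i} y_j.
First-order condition: 75 − 6y_i − 2Σ_{j≠i} y_j = 0.
In a symmetric equilibrium every fishing fleet chooses the same y, so Σ_{j≠i} y_j = 2y. The condition becomes 75 − 10y = 0, giving y = 75/10 = 7.5.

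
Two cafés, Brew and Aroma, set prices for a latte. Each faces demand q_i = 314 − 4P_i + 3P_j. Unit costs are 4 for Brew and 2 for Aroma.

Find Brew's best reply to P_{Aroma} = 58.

63

Brew's profit: π = (P_{Brew} − 4)(314 − 4P_{Brew} + 3P_{Aroma}).
∂π/∂P_{Brew} = 330 − 8P_{Brew} + 3P_{Aroma} = 0 ⇒ P_{Brew} = 41.25 + 0.375P_{Aroma}.
At P_{Aroma} = 58: P_{Brew} = 41.25 + 0.375·58 = 63.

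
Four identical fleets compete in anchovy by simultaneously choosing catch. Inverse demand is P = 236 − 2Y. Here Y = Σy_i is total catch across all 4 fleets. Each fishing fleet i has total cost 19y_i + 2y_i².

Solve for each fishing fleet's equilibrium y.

15.5

A representative fishing fleet's profit is π_i = y_i(236 − 2Y) − 19y_i − 2y_i², with Y = y_i + Σ_{j≠i} y_j.
First-order condition: 217 − 8y_i − 2Σ_{j≠i} y_j = 0.
In a symmetric equilibrium every fishing fleet chooses the same y, so Σ_{j≠i} y_j = 3y. The condition becomes 217 − 14y = 0, giving y = 217/14 = 15.5.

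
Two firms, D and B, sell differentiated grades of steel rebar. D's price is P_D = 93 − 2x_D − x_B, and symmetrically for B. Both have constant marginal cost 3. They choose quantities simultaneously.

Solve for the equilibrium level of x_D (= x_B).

18

Firm D's profit: π = x_D(93 − 2x_D − x_B) − 3x_D.
∂π/∂x_D = 90 − 4x_D − x_B = 0 ⇒ x_D = 22.5 − 0.25x_B.
Setting x_D = x_B in the reaction function: x_D = 22.5 − 0.25x_D, so x_D = 22.5 / 1.25 = 18.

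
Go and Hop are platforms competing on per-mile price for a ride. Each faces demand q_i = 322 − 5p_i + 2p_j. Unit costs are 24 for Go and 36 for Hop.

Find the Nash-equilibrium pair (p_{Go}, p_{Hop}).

Go's profit: π = (p_{Go} − 24)(322 − 5p_{Go} + 2p_{Hop}).
∂π/∂p_{Go} = 442 − 10p_{Go} + 2p_{Hop} = 0 ⇒ p_{Go} = 44.2 + 0.2p_{Hop}.
Similarly p_{Hop} = 50.2 + 0.2p_{Go}.
Plugging p_{Hop} into Go's best response: p_{Go} = 44.2 + 0.2(50.2 + 0.2p_{Go}) ⇒ 0.96p_{Go} = 54.24, so p_{Go} = 56.5.
Then p_{Hop} = 50.2 + 0.2·56.5 = 61.5.

56.5, 61.5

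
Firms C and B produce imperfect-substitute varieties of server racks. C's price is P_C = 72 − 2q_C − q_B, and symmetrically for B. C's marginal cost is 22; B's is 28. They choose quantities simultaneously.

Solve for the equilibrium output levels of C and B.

10.4, 8.4

Firm C's profit: π = q_C(72 − 2q_C − q_B) − 22q_C.
∂π/∂q_C = 50 − 4q_C − q_B = 0 ⇒ q_C = 12.5 − 0.25q_B.
Similarly q_B = 11 − 0.25q_C.
Solving the two reaction functions simultaneously: (1 − (−0.25)(−0.25))q_C = 12.5 − 0.25·11, so 0.9375q_C = 9.75 and q_C = 10.4.
Then q_B = 11 − 0.25·10.4 = 8.4.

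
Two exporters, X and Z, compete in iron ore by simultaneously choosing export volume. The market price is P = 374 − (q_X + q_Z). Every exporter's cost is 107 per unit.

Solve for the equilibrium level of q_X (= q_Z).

Exporter X's profit: π = q_X(374 − (q_X + q_Z)) − 107q_X.
∂π/∂q_X = 267 − 2q_X − q_Z = 0, so q_X = 133.5 − 0.5q_Z.
Setting q_X = q_Z in the reaction function: q_X = 133.5 − 0.5q_X, so q_X = 133.5 / 1.5 = 89.

89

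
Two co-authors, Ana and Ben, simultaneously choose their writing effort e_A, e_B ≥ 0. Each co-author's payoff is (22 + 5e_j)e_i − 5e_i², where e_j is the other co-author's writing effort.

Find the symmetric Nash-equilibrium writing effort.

4.4

Ana's payoff is (22 + 5e_B)e_A − 5e_A².
∂π/∂e_A = 22 + 5e_B − 10e_A = 0, so e_A = 2.2 + 0.5e_B.
Setting e_A = e_B in the reaction function: e_A = 2.2 + 0.5e_A, so e_A = 2.2 / 0.5 = 4.4.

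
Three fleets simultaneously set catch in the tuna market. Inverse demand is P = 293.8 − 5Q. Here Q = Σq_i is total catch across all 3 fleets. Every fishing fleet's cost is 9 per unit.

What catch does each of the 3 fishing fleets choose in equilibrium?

A representative fishing fleet's profit is π_i = q_i(293.8 − 5Q) − 9q_i, with Q = q_i + Σ_{j≠i} q_j.
First-order condition: 284.8 − 10q_i − 5Σ_{j≠i} q_j = 0.
Imposing symmetry (q_j = q for all j) turns Σ_{j≠i} q_j into 2q, so 284.8 = 20q and q = 14.24.

14.24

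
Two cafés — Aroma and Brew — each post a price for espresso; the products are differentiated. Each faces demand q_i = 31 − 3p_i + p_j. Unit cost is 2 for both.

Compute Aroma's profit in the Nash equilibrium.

87.48

Aroma's profit: π = (p_{Aroma} − 2)(31 − 3p_{Aroma} + p_{Brew}).
∂π/∂p_{Aroma} = 37 − 6p_{Aroma} + p_{Brew} = 0 ⇒ p_{Aroma} = 37/6 + (1/6)p_{Brew}.
Setting p_{Aroma} = p_{Brew} in the reaction function: p_{Aroma} = 37/6 + (1/6)p_{Aroma}, so p_{Aroma} = (37/6) / (5/6) = 7.4.
q_{Aroma} = 31 − 3·7.4 + 7.4 = 16.2.
Profit = (7.4 − 2)·16.2 = 87.48.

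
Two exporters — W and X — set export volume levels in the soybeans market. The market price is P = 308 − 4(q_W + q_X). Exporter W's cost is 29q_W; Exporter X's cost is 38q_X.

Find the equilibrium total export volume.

45.75

Exporter W's profit: π = q_W(308 − 4(q_W + q_X)) − 29q_W.
∂π/∂q_W = 279 − 8q_W − 4q_X = 0, so q_W = 34.875 − 0.5q_X.
By the same steps for X: q_X = 33.75 − 0.5q_W.
Solving the two reaction functions simultaneously: (1 − (−0.5)(−0.5))q_W = 34.875 − 0.5·33.75, so 0.75q_W = 18 and q_W = 24.
Then q_X = 33.75 − 0.5·24 = 21.75.
Total export volume: 24 + 21.75 = 45.75.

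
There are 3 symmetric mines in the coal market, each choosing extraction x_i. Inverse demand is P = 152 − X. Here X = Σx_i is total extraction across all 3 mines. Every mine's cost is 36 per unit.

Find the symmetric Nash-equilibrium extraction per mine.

A representative mine's profit is π_i = x_i(152 − X) − 36x_i, with X = x_i + Σ_{j≠i} x_j.
First-order condition: 116 − 2x_i − Σ_{j≠i} x_j = 0.
In a symmetric equilibrium every mine chooses the same x, so Σ_{j≠i} x_j = 2x. The condition becomes 116 − 4x = 0, giving x = 116/4 = 29.

29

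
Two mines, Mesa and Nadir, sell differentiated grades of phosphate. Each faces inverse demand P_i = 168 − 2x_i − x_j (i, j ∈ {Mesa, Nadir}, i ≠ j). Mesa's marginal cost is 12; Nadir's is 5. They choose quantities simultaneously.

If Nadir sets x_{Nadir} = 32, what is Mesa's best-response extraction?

Mine Mesa's profit: π = x_{Mesa}(168 − 2x_{Mesa} − x_{Nadir}) − 12x_{Mesa}.
∂π/∂x_{Mesa} = 156 − 4x_{Mesa} − x_{Nadir} = 0 ⇒ x_{Mesa} = 39 − 0.25x_{Nadir}.
At x_{Nadir} = 32: x_{Mesa} = 39 − 0.25·32 = 31.

31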